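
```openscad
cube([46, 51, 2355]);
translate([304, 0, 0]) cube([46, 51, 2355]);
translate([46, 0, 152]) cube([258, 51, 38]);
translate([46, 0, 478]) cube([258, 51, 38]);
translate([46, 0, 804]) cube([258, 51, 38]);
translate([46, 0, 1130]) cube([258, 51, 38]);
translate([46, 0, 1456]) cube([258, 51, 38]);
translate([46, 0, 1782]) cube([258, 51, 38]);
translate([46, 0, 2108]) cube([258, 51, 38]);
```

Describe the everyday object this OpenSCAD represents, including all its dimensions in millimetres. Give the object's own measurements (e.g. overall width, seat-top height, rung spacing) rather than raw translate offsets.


A straight ladder. Two 46×51 mm vertical rails, 2355 mm tall, stand 350 mm apart (outside-to-outside) with their front faces coplanar on the −y side. 7 rungs, each 51 mm deep and 38 mm tall, span between the inner faces of the rails, front faces flush with the rails. The lowest rung's underside is at z = 152 mm and rungs are spaced 326 mm apart (underside to underside).


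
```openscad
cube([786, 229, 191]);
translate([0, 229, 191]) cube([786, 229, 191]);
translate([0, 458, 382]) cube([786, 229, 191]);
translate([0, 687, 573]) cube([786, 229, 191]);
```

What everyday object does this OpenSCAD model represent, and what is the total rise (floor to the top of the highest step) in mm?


A staircase. The total rise is 764 mm.

4 identical blocks, each offset up and back from the previous — a staircase. Each step is 191 mm tall and there are 4 of them, so the total rise is 4 × 191 = 764 mm.


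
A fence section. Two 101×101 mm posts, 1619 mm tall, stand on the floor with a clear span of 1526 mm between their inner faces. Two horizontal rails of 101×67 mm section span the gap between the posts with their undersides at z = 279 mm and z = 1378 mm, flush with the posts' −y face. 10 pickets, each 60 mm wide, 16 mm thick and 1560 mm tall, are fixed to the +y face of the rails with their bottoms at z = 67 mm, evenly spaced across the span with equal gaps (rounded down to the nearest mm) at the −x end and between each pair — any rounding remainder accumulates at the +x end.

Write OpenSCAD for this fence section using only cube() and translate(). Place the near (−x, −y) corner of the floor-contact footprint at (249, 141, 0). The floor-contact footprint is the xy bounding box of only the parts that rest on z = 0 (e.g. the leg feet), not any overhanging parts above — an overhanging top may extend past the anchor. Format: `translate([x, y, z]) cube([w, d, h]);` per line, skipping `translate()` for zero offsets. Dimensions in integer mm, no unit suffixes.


translate([249, 141, 0]) cube([101, 101, 1619]);
translate([1876, 141, 0]) cube([101, 101, 1619]);
translate([350, 141, 279]) cube([1526, 101, 67]);
translate([350, 141, 1378]) cube([1526, 101, 67]);
translate([434, 242, 67]) cube([60, 16, 1560]);
translate([578, 242, 67]) cube([60, 16, 1560]);
translate([722, 242, 67]) cube([60, 16, 1560]);
translate([866, 242, 67]) cube([60, 16, 1560]);
translate([1010, 242, 67]) cube([60, 16, 1560]);
translate([1154, 242, 67]) cube([60, 16, 1560]);
translate([1298, 242, 67]) cube([60, 16, 1560]);
translate([1442, 242, 67]) cube([60, 16, 1560]);
translate([1586, 242, 67]) cube([60, 16, 1560]);
translate([1730, 242, 67]) cube([60, 16, 1560]);


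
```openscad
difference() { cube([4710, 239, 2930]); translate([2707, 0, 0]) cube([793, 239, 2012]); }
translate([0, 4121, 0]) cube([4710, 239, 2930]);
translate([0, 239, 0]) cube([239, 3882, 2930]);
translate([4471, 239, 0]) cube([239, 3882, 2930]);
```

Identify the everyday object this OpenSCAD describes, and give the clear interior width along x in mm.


A single room. The interior width is 4232 mm.

Four walls enclosing a rectangle with a door in the front wall — a room. Outside width 4710 minus two 239 mm walls gives 4232 mm.


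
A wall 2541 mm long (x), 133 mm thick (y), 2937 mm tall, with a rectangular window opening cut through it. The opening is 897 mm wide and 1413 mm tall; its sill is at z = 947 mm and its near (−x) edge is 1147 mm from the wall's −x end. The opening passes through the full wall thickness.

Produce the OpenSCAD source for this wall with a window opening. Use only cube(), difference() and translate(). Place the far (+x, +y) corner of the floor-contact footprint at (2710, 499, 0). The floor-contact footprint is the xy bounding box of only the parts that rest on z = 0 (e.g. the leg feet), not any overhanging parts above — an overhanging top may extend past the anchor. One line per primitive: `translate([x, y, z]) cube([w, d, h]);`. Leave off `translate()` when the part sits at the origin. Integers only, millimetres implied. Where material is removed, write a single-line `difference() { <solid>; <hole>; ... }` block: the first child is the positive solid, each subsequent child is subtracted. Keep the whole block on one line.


difference() { translate([169, 366, 0]) cube([2541, 133, 2937]); translate([1316, 366, 947]) cube([897, 133, 1413]); }


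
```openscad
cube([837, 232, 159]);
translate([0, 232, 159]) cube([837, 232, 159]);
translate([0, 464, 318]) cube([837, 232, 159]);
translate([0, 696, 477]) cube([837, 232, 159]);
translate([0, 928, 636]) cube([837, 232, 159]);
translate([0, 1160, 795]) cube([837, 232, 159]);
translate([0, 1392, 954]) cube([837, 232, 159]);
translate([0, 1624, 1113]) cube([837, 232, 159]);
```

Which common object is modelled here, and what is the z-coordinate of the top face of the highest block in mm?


A staircase. The total rise is 1272 mm.

8 identical blocks, each offset up and back from the previous — a staircase. Each step is 159 mm tall and there are 8 of them, so the total rise is 8 × 159 = 1272 mm.


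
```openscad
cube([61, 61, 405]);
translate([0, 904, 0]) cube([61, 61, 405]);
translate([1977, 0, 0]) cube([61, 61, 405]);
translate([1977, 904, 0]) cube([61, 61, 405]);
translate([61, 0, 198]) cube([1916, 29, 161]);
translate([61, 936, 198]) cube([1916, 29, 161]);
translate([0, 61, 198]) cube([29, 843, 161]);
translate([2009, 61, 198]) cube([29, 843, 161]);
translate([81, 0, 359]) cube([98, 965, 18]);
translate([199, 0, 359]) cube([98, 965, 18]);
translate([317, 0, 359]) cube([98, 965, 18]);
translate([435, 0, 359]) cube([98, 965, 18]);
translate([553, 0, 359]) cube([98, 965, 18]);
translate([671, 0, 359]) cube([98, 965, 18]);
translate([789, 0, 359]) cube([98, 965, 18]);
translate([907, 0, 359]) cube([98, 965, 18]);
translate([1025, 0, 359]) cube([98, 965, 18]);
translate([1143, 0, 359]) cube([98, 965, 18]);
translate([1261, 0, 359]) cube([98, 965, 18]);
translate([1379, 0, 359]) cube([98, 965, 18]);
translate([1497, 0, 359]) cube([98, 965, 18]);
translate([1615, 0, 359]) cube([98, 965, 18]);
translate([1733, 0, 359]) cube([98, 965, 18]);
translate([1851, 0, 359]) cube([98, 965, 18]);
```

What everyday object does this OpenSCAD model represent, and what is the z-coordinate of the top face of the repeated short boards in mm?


A bed frame. The slat-top height is 377 mm.

Four posts, four rails, and a row of slats — a bed frame. Slats sit on the rails at z = 198 + 161 = 359; with slat thickness 18, the top is 377 mm.


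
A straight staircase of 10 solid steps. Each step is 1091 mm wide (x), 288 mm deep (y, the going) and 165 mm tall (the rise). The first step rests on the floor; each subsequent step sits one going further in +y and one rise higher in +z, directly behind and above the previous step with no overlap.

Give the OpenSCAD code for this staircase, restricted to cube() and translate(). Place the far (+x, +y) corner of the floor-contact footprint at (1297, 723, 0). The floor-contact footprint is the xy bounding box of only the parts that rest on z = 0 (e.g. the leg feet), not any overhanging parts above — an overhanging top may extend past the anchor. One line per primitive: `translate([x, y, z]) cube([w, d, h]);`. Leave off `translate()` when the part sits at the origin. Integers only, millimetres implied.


translate([206, 435, 0]) cube([1091, 288, 165]);
translate([206, 723, 165]) cube([1091, 288, 165]);
translate([206, 1011, 330]) cube([1091, 288, 165]);
translate([206, 1299, 495]) cube([1091, 288, 165]);
translate([206, 1587, 660]) cube([1091, 288, 165]);
translate([206, 1875, 825]) cube([1091, 288, 165]);
translate([206, 2163, 990]) cube([1091, 288, 165]);
translate([206, 2451, 1155]) cube([1091, 288, 165]);
translate([206, 2739, 1320]) cube([1091, 288, 165]);
translate([206, 3027, 1485]) cube([1091, 288, 165]);


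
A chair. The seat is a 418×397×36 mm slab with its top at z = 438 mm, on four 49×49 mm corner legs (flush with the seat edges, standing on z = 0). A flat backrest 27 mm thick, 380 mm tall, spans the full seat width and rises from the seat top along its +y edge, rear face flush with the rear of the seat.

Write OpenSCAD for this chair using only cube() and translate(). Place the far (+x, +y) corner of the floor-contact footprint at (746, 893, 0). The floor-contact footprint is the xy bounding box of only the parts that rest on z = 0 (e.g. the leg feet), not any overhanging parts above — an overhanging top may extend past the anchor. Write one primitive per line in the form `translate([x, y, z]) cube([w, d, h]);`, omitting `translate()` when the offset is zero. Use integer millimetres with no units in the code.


translate([328, 496, 402]) cube([418, 397, 36]);
translate([328, 496, 0]) cube([49, 49, 402]);
translate([697, 496, 0]) cube([49, 49, 402]);
translate([328, 844, 0]) cube([49, 49, 402]);
translate([697, 844, 0]) cube([49, 49, 402]);
translate([328, 866, 438]) cube([418, 27, 380]);


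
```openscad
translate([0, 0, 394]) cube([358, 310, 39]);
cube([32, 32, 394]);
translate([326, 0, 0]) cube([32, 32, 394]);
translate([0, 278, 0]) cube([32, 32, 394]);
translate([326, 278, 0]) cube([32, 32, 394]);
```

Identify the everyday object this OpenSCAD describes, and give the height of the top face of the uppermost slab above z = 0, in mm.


A stool. The seat height is 433 mm.

A 358×310×39 slab at z = 394 on four corner posts — a stool. The seat top is 394 + 39 = 433 mm.


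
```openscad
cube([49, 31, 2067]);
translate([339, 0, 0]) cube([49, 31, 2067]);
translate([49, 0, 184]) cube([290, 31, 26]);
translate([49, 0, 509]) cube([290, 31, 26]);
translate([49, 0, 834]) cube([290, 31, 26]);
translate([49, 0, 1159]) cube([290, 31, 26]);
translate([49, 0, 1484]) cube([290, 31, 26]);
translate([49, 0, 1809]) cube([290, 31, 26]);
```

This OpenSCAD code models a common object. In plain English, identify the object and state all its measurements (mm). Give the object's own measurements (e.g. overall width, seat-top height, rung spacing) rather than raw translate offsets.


A straight ladder. Two 49×31 mm vertical rails, 2067 mm tall, stand 388 mm apart (outside-to-outside) with their front faces coplanar on the −y side. 6 rungs, each 31 mm deep and 26 mm tall, span between the inner faces of the rails, front faces flush with the rails. The lowest rung's underside is at z = 184 mm and rungs are spaced 325 mm apart (underside to underside).


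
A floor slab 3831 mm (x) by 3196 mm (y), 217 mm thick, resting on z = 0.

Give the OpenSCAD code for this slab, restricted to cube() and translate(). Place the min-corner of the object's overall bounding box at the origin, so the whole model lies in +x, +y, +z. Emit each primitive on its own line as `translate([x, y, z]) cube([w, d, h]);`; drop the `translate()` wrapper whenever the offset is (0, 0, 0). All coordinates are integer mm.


cube([3831, 3196, 217]);


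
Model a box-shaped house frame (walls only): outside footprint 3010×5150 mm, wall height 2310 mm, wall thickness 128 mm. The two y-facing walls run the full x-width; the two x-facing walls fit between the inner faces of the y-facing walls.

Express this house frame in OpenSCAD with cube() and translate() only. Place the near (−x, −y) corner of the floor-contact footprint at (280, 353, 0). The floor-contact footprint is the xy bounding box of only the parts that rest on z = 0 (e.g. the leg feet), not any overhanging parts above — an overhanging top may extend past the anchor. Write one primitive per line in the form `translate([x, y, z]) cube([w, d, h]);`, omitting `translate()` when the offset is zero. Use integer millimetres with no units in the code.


translate([280, 353, 0]) cube([3010, 128, 2310]);
translate([280, 5375, 0]) cube([3010, 128, 2310]);
translate([280, 481, 0]) cube([128, 4894, 2310]);
translate([3162, 481, 0]) cube([128, 4894, 2310]);


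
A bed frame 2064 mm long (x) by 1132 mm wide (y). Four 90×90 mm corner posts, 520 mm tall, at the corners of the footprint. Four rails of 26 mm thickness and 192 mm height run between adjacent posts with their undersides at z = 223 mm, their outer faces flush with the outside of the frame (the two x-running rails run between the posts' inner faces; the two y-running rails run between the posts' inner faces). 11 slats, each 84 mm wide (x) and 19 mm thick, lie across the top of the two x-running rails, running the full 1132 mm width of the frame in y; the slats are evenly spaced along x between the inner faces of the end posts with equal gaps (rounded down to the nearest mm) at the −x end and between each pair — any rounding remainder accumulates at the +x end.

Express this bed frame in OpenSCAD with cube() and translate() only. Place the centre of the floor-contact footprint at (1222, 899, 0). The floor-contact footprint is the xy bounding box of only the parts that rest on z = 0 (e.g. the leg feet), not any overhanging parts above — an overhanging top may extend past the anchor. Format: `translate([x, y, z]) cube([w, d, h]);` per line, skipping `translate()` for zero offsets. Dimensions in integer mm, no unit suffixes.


translate([190, 333, 0]) cube([90, 90, 520]);
translate([190, 1375, 0]) cube([90, 90, 520]);
translate([2164, 333, 0]) cube([90, 90, 520]);
translate([2164, 1375, 0]) cube([90, 90, 520]);
translate([280, 333, 223]) cube([1884, 26, 192]);
translate([280, 1439, 223]) cube([1884, 26, 192]);
translate([190, 423, 223]) cube([26, 952, 192]);
translate([2228, 423, 223]) cube([26, 952, 192]);
translate([360, 333, 415]) cube([84, 1132, 19]);
translate([524, 333, 415]) cube([84, 1132, 19]);
translate([688, 333, 415]) cube([84, 1132, 19]);
translate([852, 333, 415]) cube([84, 1132, 19]);
translate([1016, 333, 415]) cube([84, 1132, 19]);
translate([1180, 333, 415]) cube([84, 1132, 19]);
translate([1344, 333, 415]) cube([84, 1132, 19]);
translate([1508, 333, 415]) cube([84, 1132, 19]);
translate([1672, 333, 415]) cube([84, 1132, 19]);
translate([1836, 333, 415]) cube([84, 1132, 19]);
translate([2000, 333, 415]) cube([84, 1132, 19]);


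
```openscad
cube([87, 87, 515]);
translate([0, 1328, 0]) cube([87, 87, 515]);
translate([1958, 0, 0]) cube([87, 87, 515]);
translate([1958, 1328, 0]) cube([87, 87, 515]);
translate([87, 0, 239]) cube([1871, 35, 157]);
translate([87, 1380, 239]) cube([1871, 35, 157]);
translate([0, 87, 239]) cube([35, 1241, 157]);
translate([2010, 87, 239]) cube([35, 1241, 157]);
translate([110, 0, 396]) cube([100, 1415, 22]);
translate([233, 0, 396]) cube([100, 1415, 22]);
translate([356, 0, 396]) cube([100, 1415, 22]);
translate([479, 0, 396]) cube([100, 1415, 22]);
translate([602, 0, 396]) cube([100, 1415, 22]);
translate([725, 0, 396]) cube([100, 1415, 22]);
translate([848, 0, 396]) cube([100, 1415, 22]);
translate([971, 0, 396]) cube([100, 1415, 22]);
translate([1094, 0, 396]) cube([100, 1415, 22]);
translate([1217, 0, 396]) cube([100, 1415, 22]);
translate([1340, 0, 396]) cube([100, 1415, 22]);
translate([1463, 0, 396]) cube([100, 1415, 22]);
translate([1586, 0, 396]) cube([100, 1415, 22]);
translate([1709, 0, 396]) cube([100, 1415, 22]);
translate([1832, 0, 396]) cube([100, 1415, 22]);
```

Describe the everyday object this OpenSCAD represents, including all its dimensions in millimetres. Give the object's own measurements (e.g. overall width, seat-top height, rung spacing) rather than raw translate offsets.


A bed frame 2045 mm long (x) by 1415 mm wide (y). Four 87×87 mm corner posts, 515 mm tall, at the corners of the footprint. Four rails of 35 mm thickness and 157 mm height run between adjacent posts with their undersides at z = 239 mm, their outer faces flush with the outside of the frame (the two x-running rails run between the posts' inner faces; the two y-running rails run between the posts' inner faces). 15 slats, each 100 mm wide (x) and 22 mm thick, lie across the top of the two x-running rails, running the full 1415 mm width of the frame in y; along x they sit between the end posts with a 23 mm gap after the −x posts and between neighbouring slats, leaving 26 mm before the +x posts.


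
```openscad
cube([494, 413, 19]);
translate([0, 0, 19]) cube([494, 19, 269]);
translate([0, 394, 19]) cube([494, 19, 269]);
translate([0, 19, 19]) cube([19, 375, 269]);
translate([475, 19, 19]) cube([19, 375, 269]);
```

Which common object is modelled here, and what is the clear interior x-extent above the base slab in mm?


An open box. The internal width is 456 mm.

A 494×413 base slab with four walls standing on it — an open box. The base is 494 mm wide and the walls are 19 mm thick, so the internal width is 494 − 2 × 19 = 456 mm.


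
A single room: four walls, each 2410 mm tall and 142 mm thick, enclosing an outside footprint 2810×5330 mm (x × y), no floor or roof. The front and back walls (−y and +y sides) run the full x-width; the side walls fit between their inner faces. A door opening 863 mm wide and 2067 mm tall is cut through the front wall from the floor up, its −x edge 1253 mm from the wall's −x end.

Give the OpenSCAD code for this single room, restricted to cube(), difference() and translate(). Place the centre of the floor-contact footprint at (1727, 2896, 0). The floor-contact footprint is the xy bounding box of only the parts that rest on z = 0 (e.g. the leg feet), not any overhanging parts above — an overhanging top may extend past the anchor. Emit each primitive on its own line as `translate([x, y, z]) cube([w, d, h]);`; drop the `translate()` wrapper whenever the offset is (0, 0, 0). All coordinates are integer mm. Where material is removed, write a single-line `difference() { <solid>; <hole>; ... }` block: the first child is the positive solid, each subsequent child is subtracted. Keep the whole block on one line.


difference() { translate([322, 231, 0]) cube([2810, 142, 2410]); translate([1575, 231, 0]) cube([863, 142, 2067]); }
translate([322, 5419, 0]) cube([2810, 142, 2410]);
translate([322, 373, 0]) cube([142, 5046, 2410]);
translate([2990, 373, 0]) cube([142, 5046, 2410]);


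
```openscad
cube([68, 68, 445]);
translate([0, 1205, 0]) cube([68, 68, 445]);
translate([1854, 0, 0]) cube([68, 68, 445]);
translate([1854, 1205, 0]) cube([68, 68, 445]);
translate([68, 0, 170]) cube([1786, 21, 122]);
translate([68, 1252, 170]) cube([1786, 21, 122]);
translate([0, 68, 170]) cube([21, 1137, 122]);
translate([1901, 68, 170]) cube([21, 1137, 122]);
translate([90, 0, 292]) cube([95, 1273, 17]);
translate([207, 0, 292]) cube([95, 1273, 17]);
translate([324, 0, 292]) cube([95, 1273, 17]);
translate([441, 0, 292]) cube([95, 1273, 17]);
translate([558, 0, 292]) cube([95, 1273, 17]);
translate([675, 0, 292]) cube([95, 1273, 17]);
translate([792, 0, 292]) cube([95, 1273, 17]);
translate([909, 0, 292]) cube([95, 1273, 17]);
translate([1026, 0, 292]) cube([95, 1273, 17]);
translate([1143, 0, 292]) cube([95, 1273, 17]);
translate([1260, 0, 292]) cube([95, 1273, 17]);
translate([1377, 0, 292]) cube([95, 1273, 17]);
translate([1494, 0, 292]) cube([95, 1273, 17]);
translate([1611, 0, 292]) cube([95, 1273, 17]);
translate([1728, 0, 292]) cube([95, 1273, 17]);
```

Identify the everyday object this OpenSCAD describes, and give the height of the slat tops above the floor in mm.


A bed frame. The slat-top height is 309 mm.

Four posts, four rails, and a row of slats — a bed frame. Slats sit on the rails at z = 170 + 122 = 292; with slat thickness 17, the top is 309 mm.


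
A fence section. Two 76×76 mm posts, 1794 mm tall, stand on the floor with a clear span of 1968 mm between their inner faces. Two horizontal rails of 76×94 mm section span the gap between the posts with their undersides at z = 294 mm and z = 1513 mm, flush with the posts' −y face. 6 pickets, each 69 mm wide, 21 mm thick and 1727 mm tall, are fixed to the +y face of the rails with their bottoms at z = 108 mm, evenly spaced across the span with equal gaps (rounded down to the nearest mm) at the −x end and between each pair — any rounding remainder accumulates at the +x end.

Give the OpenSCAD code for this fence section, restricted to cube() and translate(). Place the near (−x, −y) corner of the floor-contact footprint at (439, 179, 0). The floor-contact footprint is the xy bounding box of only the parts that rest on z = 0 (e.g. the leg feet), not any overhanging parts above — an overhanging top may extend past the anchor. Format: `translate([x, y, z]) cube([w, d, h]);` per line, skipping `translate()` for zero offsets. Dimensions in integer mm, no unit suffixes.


translate([439, 179, 0]) cube([76, 76, 1794]);
translate([2483, 179, 0]) cube([76, 76, 1794]);
translate([515, 179, 294]) cube([1968, 76, 94]);
translate([515, 179, 1513]) cube([1968, 76, 94]);
translate([737, 255, 108]) cube([69, 21, 1727]);
translate([1028, 255, 108]) cube([69, 21, 1727]);
translate([1319, 255, 108]) cube([69, 21, 1727]);
translate([1610, 255, 108]) cube([69, 21, 1727]);
translate([1901, 255, 108]) cube([69, 21, 1727]);
translate([2192, 255, 108]) cube([69, 21, 1727]);


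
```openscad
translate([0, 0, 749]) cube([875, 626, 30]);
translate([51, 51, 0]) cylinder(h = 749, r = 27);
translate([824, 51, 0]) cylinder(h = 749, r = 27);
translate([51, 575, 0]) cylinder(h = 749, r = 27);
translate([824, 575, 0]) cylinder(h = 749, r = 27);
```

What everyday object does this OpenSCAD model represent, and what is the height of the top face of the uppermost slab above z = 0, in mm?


A table. The table height is 779 mm.

A 875×626×30 slab sits at z = 749 on four Ø54 mm round legs — a table. The top surface is at 749 + 30 = 779 mm.


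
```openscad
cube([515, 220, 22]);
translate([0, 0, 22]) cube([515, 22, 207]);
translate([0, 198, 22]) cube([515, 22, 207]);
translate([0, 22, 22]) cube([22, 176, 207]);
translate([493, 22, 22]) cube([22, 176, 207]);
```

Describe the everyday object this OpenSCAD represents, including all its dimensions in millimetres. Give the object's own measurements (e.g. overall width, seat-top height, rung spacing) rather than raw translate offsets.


An open-topped rectangular box: outside dimensions 515×220×229 mm, with a uniform wall and base thickness of 22 mm. The base is a full 515×220 slab on the floor; four walls sit on top of the base. The front and back walls (the −y and +y sides) span the full width; the two side walls fit between them.


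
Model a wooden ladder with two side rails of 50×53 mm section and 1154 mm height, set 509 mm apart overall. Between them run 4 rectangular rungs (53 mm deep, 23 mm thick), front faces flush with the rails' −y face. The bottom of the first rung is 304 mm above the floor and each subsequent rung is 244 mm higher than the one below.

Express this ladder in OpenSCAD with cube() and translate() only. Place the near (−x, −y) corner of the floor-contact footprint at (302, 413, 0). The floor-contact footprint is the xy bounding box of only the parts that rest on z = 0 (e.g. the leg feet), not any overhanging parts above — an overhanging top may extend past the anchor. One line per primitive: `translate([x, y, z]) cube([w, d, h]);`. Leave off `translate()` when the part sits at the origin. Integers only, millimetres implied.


translate([302, 413, 0]) cube([50, 53, 1154]);
translate([761, 413, 0]) cube([50, 53, 1154]);
translate([352, 413, 304]) cube([409, 53, 23]);
translate([352, 413, 548]) cube([409, 53, 23]);
translate([352, 413, 792]) cube([409, 53, 23]);
translate([352, 413, 1036]) cube([409, 53, 23]);


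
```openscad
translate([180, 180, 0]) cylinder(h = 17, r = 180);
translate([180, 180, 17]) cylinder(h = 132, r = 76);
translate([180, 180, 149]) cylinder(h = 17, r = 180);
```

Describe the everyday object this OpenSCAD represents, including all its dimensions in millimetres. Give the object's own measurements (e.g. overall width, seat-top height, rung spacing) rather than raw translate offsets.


A spool: two coaxial disc flanges of radius 180 mm and thickness 17 mm, joined by a core cylinder of radius 76 mm and height 132 mm. The lower flange rests on z = 0 and the three cylinders share a vertical axis.


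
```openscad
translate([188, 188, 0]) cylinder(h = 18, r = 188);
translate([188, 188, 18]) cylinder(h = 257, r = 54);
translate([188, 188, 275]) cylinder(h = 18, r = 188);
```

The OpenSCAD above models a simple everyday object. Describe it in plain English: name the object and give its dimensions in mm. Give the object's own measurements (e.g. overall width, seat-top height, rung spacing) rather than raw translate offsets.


A spool: two coaxial disc flanges of radius 188 mm and thickness 18 mm, joined by a core cylinder of radius 54 mm and height 257 mm. The lower flange rests on z = 0 and the three cylinders share a vertical axis.


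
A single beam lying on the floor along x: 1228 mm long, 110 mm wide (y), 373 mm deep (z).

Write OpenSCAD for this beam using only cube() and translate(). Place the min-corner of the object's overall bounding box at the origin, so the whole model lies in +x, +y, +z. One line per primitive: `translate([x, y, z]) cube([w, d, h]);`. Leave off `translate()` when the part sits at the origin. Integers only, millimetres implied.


cube([1228, 110, 373]);


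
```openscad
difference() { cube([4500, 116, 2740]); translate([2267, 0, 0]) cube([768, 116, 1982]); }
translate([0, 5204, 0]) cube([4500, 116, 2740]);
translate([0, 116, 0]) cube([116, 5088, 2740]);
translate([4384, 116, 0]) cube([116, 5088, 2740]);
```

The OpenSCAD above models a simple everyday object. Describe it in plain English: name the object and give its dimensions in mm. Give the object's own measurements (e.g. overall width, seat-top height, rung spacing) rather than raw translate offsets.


A single room: four walls, each 2740 mm tall and 116 mm thick, enclosing an outside footprint 4500×5320 mm (x × y), no floor or roof. The front and back walls (−y and +y sides) run the full x-width; the side walls fit between their inner faces. A door opening 768 mm wide and 1982 mm tall is cut through the front wall from the floor up, its −x edge 2267 mm from the wall's −x end.


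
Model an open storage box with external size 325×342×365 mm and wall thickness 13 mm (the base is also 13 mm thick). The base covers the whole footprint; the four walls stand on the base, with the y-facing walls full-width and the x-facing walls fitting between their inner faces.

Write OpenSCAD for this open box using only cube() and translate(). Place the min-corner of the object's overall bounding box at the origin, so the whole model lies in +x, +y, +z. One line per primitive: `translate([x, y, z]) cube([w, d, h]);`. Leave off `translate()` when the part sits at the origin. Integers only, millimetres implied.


cube([325, 342, 13]);
translate([0, 0, 13]) cube([325, 13, 352]);
translate([0, 329, 13]) cube([325, 13, 352]);
translate([0, 13, 13]) cube([13, 316, 352]);
translate([312, 13, 13]) cube([13, 316, 352]);


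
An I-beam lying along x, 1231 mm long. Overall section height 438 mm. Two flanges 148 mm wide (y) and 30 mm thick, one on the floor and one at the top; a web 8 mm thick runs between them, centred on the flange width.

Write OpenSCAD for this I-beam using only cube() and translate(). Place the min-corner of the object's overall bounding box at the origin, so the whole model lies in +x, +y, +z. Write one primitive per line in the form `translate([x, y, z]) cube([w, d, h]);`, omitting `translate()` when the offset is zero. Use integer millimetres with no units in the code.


cube([1231, 148, 30]);
translate([0, 70, 30]) cube([1231, 8, 378]);
translate([0, 0, 408]) cube([1231, 148, 30]);


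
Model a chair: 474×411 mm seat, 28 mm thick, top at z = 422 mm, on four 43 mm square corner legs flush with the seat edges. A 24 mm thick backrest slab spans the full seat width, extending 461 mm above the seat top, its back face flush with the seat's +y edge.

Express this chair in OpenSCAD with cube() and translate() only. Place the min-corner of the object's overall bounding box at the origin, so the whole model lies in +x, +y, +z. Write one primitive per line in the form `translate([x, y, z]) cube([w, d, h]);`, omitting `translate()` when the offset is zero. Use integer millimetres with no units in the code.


translate([0, 0, 394]) cube([474, 411, 28]);
cube([43, 43, 394]);
translate([431, 0, 0]) cube([43, 43, 394]);
translate([0, 368, 0]) cube([43, 43, 394]);
translate([431, 368, 0]) cube([43, 43, 394]);
translate([0, 387, 422]) cube([474, 24, 461]);


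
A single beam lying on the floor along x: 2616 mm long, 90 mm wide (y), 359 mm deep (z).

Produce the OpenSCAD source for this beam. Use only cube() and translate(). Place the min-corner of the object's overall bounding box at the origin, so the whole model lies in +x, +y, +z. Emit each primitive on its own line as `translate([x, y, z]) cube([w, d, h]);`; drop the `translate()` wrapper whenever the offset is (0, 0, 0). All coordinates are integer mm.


cube([2616, 90, 359]);


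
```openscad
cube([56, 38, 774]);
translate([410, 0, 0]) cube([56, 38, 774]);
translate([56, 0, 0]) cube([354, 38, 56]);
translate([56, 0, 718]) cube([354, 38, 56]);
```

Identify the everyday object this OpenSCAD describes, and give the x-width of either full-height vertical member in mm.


A picture frame. The border width is 56 mm.

Four thin pieces enclosing a rectangular opening — a picture frame. The two full-height stiles are 774 mm tall; the top rail sits at z = 718 and is 56 mm tall, so the border above the opening is 774 − 718 = 56 mm, matching the stile x-width.


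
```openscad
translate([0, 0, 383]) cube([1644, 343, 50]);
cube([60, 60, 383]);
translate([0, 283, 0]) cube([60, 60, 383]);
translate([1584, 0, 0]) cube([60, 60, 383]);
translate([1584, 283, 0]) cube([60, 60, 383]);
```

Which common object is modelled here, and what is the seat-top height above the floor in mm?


A bench. The seat-top height is 433 mm.

A long slab on four corner posts — a bench. The slab sits at z = 383 with thickness 50, so the top is 383 + 50 = 433 mm.


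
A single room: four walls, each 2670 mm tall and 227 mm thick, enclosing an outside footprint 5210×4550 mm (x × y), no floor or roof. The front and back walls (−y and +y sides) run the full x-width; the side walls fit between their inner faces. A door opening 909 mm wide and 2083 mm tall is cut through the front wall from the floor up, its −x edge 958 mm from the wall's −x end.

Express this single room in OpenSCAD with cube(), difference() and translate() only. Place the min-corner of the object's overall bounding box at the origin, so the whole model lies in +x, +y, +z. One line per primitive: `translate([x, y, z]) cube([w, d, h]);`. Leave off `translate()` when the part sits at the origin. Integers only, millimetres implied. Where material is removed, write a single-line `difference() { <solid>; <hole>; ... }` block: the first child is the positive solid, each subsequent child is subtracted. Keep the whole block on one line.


difference() { cube([5210, 227, 2670]); translate([958, 0, 0]) cube([909, 227, 2083]); }
translate([0, 4323, 0]) cube([5210, 227, 2670]);
translate([0, 227, 0]) cube([227, 4096, 2670]);
translate([4983, 227, 0]) cube([227, 4096, 2670]);


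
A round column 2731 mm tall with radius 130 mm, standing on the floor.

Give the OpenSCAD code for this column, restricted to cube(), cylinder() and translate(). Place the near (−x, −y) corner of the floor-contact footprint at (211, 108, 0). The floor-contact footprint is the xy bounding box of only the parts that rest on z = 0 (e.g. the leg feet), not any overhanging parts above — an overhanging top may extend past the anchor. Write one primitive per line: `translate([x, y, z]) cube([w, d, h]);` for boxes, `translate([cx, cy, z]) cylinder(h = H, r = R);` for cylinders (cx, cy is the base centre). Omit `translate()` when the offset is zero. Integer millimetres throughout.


translate([341, 238, 0]) cylinder(h = 2731, r = 130);


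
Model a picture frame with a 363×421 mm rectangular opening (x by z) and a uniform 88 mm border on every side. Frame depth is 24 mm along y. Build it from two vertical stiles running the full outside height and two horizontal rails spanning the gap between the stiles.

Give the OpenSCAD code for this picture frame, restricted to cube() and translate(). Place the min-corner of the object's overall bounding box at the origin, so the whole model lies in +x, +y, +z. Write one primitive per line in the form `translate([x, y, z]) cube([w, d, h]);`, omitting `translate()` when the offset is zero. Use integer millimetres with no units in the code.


cube([88, 24, 597]);
translate([451, 0, 0]) cube([88, 24, 597]);
translate([88, 0, 0]) cube([363, 24, 88]);
translate([88, 0, 509]) cube([363, 24, 88]);


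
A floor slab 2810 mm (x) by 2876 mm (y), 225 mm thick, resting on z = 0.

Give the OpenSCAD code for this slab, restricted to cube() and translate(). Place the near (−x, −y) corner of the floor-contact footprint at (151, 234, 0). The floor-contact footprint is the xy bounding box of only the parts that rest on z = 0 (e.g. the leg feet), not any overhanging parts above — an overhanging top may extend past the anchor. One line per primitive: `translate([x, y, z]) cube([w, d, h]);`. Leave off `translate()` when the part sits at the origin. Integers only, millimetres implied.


translate([151, 234, 0]) cube([2810, 2876, 225]);


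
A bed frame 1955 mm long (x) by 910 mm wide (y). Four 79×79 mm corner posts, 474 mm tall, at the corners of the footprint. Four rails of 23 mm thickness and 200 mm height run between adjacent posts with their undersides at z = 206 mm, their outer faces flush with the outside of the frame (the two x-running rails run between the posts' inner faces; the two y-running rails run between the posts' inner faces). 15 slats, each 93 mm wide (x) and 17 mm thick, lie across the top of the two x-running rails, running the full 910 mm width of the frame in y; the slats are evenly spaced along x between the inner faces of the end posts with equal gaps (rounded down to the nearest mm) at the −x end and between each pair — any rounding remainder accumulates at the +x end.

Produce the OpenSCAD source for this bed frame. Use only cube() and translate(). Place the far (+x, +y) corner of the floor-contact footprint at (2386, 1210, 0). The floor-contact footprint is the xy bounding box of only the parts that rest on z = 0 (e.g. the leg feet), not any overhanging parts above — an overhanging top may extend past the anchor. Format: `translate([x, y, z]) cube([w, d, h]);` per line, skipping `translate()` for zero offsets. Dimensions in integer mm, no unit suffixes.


translate([431, 300, 0]) cube([79, 79, 474]);
translate([431, 1131, 0]) cube([79, 79, 474]);
translate([2307, 300, 0]) cube([79, 79, 474]);
translate([2307, 1131, 0]) cube([79, 79, 474]);
translate([510, 300, 206]) cube([1797, 23, 200]);
translate([510, 1187, 206]) cube([1797, 23, 200]);
translate([431, 379, 206]) cube([23, 752, 200]);
translate([2363, 379, 206]) cube([23, 752, 200]);
translate([535, 300, 406]) cube([93, 910, 17]);
translate([653, 300, 406]) cube([93, 910, 17]);
translate([771, 300, 406]) cube([93, 910, 17]);
translate([889, 300, 406]) cube([93, 910, 17]);
translate([1007, 300, 406]) cube([93, 910, 17]);
translate([1125, 300, 406]) cube([93, 910, 17]);
translate([1243, 300, 406]) cube([93, 910, 17]);
translate([1361, 300, 406]) cube([93, 910, 17]);
translate([1479, 300, 406]) cube([93, 910, 17]);
translate([1597, 300, 406]) cube([93, 910, 17]);
translate([1715, 300, 406]) cube([93, 910, 17]);
translate([1833, 300, 406]) cube([93, 910, 17]);
translate([1951, 300, 406]) cube([93, 910, 17]);
translate([2069, 300, 406]) cube([93, 910, 17]);
translate([2187, 300, 406]) cube([93, 910, 17]);


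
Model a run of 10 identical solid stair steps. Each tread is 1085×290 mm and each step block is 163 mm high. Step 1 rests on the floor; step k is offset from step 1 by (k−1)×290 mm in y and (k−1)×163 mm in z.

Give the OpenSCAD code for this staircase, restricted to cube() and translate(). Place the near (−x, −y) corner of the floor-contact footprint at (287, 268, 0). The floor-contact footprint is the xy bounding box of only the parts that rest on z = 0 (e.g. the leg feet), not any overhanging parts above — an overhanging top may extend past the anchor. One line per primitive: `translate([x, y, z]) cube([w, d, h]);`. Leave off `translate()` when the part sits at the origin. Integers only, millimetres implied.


translate([287, 268, 0]) cube([1085, 290, 163]);
translate([287, 558, 163]) cube([1085, 290, 163]);
translate([287, 848, 326]) cube([1085, 290, 163]);
translate([287, 1138, 489]) cube([1085, 290, 163]);
translate([287, 1428, 652]) cube([1085, 290, 163]);
translate([287, 1718, 815]) cube([1085, 290, 163]);
translate([287, 2008, 978]) cube([1085, 290, 163]);
translate([287, 2298, 1141]) cube([1085, 290, 163]);
translate([287, 2588, 1304]) cube([1085, 290, 163]);
translate([287, 2878, 1467]) cube([1085, 290, 163]);


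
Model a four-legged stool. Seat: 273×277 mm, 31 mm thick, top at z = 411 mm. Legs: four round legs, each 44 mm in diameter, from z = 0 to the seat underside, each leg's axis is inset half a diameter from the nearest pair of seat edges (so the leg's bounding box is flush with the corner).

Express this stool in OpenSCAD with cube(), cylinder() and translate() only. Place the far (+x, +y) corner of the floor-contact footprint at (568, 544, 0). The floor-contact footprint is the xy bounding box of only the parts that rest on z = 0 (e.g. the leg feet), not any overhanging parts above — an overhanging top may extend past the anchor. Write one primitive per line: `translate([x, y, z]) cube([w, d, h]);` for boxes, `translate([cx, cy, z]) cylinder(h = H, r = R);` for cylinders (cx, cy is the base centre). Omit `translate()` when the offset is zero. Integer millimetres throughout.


translate([295, 267, 380]) cube([273, 277, 31]);
translate([317, 289, 0]) cylinder(h = 380, r = 22);
translate([546, 289, 0]) cylinder(h = 380, r = 22);
translate([317, 522, 0]) cylinder(h = 380, r = 22);
translate([546, 522, 0]) cylinder(h = 380, r = 22);


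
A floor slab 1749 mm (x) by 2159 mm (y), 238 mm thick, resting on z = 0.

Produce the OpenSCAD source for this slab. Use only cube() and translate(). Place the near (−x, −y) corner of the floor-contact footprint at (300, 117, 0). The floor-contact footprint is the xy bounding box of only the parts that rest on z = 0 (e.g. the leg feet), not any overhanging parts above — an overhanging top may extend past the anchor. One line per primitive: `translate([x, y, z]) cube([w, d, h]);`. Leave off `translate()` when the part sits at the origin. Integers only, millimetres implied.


translate([300, 117, 0]) cube([1749, 2159, 238]);


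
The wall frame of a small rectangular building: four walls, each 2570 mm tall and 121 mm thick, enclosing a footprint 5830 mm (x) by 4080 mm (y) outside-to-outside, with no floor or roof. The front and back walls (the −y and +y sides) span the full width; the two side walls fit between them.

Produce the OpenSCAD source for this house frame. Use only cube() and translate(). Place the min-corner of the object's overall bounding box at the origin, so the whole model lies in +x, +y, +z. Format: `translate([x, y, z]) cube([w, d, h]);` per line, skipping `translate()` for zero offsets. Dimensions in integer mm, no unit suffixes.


cube([5830, 121, 2570]);
translate([0, 3959, 0]) cube([5830, 121, 2570]);
translate([0, 121, 0]) cube([121, 3838, 2570]);
translate([5709, 121, 0]) cube([121, 3838, 2570]);


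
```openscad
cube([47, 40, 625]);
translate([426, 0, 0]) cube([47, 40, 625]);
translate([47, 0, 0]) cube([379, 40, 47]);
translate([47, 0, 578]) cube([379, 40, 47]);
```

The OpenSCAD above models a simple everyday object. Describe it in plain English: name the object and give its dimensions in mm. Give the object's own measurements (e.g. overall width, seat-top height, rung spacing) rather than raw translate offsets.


A rectangular picture frame lying in the x–z plane (depth along y). The opening is 379 mm wide (x) by 531 mm tall (z), surrounded by a border 47 mm wide on all four sides. The frame is 40 mm deep and is made of two full-height vertical stiles with two horizontal rails fitted between them.
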